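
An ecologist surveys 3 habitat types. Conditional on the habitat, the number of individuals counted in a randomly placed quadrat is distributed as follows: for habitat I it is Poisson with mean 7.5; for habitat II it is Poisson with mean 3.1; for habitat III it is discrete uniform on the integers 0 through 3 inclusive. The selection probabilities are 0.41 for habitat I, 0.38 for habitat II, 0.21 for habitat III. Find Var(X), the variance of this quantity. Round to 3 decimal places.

10.836

Per component, I: μ=7.5, E[X²]=63.75; II: μ=3.1, E[X²]=12.71; III: μ=1.5, E[X²]=3.5.
E[X] = 0.41·7.5 + 0.38·3.1 + 0.21·1.5 = 4.568.
E[X²] = 0.41·63.75 + 0.38·12.71 + 0.21·3.5 = 31.7023.
Var(X) = E[X²] − (E[X])² = 31.7023 − 20.8666 = 10.8357.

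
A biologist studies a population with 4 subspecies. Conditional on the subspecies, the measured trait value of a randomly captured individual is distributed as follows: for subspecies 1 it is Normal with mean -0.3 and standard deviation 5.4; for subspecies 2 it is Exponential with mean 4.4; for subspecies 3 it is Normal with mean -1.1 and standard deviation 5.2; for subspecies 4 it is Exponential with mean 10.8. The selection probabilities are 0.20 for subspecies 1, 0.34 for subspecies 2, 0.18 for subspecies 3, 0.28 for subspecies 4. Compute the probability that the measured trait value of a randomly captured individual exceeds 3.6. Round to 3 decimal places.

0.431

Conditional on each subspecies, P(X > 3.6): 1: 0.235079; 2: 0.441233; 3: 0.183038; 4: 0.716531.
By total probability, P(X > 3.6) = 0.2·0.235079 + 0.34·0.441233 + 0.18·0.183038 + 0.28·0.716531 = 0.430611.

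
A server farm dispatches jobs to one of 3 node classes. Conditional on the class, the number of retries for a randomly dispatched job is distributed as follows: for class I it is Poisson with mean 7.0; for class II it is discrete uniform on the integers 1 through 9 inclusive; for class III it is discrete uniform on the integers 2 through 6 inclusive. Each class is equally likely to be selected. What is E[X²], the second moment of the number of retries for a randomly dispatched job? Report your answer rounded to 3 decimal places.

35.222

For each component E[X²] = Var + (mean)², giving I: 56; II: 31.6667; III: 18.
Overall E[X²] = 0.333333·56 + 0.333333·31.6667 + 0.333333·18 = 35.2222.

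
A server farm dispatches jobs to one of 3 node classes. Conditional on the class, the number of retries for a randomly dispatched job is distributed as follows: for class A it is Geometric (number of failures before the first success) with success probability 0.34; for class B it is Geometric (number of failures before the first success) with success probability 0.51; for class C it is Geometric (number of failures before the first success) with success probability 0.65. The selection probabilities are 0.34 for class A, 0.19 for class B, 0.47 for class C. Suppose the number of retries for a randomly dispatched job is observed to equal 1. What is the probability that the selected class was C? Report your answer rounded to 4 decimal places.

Likelihoods P(X=1 | ·): A: 0.2244; B: 0.2499; C: 0.2275.
Posterior ∝ prior × likelihood. Numerator for C: 0.47·0.2275 = 0.106925.
Normalizing constant: 0.34·0.2244 + 0.19·0.2499 + 0.47·0.2275 = 0.230702.
P(C | observation) = 0.106925 / 0.230702 = 0.463477.

0.4635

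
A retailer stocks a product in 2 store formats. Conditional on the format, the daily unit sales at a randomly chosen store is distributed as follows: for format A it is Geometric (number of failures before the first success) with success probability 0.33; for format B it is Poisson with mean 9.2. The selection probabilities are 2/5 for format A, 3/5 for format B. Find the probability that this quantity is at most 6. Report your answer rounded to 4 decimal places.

0.4893

Conditional on each format, P(X ≤ 6): A: 0.939393; B: 0.189165.
By total probability, P(X ≤ 6) = 0.4·0.939393 + 0.6·0.189165 = 0.489256.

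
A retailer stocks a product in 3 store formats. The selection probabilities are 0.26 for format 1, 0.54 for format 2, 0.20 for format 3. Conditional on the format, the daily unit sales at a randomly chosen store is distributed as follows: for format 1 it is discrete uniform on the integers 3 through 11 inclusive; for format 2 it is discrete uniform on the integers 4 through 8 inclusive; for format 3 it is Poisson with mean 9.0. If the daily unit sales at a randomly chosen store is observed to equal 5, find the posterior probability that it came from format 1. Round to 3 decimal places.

Likelihoods P(X=5 | ·): 1: 0.111111; 2: 0.2; 3: 0.0607269.
Posterior ∝ prior × likelihood. Numerator for 1: 0.26·0.111111 = 0.0288889.
Normalizing constant: 0.26·0.111111 + 0.54·0.2 + 0.2·0.0607269 = 0.149034.
P(1 | observation) = 0.0288889 / 0.149034 = 0.193841.

0.194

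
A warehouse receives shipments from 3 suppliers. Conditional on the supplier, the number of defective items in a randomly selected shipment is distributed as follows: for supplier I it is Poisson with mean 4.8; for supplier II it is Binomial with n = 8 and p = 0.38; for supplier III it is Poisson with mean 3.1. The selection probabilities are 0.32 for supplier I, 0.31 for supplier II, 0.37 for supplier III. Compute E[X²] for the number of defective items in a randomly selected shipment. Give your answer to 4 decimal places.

17.0607

For each component E[X²] = Var + (mean)², giving I: 27.84; II: 11.1264; III: 12.71.
Overall E[X²] = 0.32·27.84 + 0.31·11.1264 + 0.37·12.71 = 17.0607.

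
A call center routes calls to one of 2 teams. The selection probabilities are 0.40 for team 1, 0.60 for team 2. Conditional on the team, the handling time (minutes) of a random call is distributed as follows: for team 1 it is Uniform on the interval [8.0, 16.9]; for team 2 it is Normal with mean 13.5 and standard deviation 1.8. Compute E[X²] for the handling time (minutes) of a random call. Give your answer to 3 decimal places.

For each component E[X²] = Var + (mean)², giving 1: 161.603; 2: 185.49.
Overall E[X²] = 0.4·161.603 + 0.6·185.49 = 175.935.

175.935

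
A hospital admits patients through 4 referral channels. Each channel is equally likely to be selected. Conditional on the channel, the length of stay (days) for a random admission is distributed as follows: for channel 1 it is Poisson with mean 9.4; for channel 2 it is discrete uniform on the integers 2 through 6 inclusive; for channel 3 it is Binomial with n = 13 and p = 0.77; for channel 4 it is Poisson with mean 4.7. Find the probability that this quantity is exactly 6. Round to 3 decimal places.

0.107

Conditional on each channel, P(X = 6): 1: 0.0792623; 2: 0.2; 3: 0.0121775; 4: 0.136167.
By total probability, P(X = 6) = 0.25·0.0792623 + 0.25·0.2 + 0.25·0.0121775 + 0.25·0.136167 = 0.106902.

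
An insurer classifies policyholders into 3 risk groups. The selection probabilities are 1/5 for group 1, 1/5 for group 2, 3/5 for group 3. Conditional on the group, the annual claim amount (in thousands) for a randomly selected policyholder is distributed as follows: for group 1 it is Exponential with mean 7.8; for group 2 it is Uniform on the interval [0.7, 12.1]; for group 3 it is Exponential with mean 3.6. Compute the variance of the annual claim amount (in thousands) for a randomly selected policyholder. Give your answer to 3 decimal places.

25.246

Per component, 1: μ=7.8, E[X²]=121.68; 2: μ=6.4, E[X²]=51.79; 3: μ=3.6, E[X²]=25.92.
E[X] = 0.2·7.8 + 0.2·6.4 + 0.6·3.6 = 5.
E[X²] = 0.2·121.68 + 0.2·51.79 + 0.6·25.92 = 50.246.
Var(X) = E[X²] − (E[X])² = 50.246 − 25 = 25.246.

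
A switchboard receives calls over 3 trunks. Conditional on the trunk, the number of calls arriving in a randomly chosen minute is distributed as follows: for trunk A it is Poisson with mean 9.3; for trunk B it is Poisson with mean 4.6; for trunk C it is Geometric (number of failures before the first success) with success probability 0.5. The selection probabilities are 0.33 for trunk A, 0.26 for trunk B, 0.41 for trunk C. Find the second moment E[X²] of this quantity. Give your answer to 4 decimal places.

For each component E[X²] = Var + (mean)², giving A: 95.79; B: 25.76; C: 3.
Overall E[X²] = 0.33·95.79 + 0.26·25.76 + 0.41·3 = 39.5383.

39.5383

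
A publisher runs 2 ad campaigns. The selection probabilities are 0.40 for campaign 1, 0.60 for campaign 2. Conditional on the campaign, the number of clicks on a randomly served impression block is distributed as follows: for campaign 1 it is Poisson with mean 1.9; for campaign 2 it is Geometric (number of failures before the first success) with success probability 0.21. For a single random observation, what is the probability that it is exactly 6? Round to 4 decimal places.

Conditional on each campaign, P(X = 6): 1: 0.00977304; 2: 0.0510484.
By total probability, P(X = 6) = 0.4·0.00977304 + 0.6·0.0510484 = 0.0345382.

0.0345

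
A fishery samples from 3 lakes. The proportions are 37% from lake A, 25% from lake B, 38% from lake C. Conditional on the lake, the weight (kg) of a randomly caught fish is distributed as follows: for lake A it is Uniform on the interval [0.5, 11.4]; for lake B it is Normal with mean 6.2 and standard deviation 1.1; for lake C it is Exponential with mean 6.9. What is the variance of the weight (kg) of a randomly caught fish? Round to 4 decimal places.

Per component, A: μ=5.95, E[X²]=45.3033; B: μ=6.2, E[X²]=39.65; C: μ=6.9, E[X²]=95.22.
E[X] = 0.37·5.95 + 0.25·6.2 + 0.38·6.9 = 6.3735.
E[X²] = 0.37·45.3033 + 0.25·39.65 + 0.38·95.22 = 62.8583.
Var(X) = E[X²] − (E[X])² = 62.8583 − 40.6215 = 22.2368.

22.2368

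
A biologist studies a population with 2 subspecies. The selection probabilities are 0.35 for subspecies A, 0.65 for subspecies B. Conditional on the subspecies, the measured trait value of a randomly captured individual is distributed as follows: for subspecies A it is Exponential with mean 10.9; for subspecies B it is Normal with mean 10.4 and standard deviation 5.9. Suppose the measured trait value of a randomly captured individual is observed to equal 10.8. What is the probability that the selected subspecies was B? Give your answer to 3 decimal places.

Likelihoods f(10.8 | ·): A: 0.0340615; B: 0.0674621.
Posterior ∝ prior × likelihood. Numerator for B: 0.65·0.0674621 = 0.0438504.
Normalizing constant: 0.35·0.0340615 + 0.65·0.0674621 = 0.0557719.
P(B | observation) = 0.0438504 / 0.0557719 = 0.786245.

0.786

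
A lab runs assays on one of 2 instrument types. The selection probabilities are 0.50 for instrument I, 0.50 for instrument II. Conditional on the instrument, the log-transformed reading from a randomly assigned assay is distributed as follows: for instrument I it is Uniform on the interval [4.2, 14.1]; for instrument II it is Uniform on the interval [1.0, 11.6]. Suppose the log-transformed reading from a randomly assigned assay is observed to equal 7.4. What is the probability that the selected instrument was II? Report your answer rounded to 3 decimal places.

0.483

Likelihoods f(7.4 | ·): I: 0.10101; II: 0.0943396.
Posterior ∝ prior × likelihood. Numerator for II: 0.5·0.0943396 = 0.0471698.
Normalizing constant: 0.5·0.10101 + 0.5·0.0943396 = 0.0976749.
P(II | observation) = 0.0471698 / 0.0976749 = 0.482927.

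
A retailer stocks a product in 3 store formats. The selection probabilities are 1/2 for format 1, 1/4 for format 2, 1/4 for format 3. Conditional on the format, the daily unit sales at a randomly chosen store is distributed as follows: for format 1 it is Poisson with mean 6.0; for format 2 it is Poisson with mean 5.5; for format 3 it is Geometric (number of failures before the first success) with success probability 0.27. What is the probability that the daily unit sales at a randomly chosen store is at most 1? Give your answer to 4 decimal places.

Conditional on each format, P(X ≤ 1): 1: 0.0173513; 2: 0.026564; 3: 0.4671.
By total probability, P(X ≤ 1) = 0.5·0.0173513 + 0.25·0.026564 + 0.25·0.4671 = 0.132092.

0.1321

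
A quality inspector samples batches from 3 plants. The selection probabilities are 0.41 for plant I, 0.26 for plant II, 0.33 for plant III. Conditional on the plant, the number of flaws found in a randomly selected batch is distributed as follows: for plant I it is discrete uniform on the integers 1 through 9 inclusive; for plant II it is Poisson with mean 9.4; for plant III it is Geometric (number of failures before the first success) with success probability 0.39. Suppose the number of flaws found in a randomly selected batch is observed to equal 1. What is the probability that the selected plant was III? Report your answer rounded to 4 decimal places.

Likelihoods P(X=1 | ·): I: 0.111111; II: 0.000777606; III: 0.2379.
Posterior ∝ prior × likelihood. Numerator for III: 0.33·0.2379 = 0.078507.
Normalizing constant: 0.41·0.111111 + 0.26·0.000777606 + 0.33·0.2379 = 0.124265.
P(III | observation) = 0.078507 / 0.124265 = 0.631772.

0.6318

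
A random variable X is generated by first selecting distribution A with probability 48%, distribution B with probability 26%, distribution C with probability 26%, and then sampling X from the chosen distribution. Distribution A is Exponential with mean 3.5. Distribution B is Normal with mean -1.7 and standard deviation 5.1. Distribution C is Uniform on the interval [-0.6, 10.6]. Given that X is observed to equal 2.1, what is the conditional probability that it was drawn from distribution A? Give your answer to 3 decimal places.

0.661

Likelihoods f(2.1 | ·): A: 0.156803; B: 0.0592633; C: 0.0892857.
Posterior ∝ prior × likelihood. Numerator for A: 0.48·0.156803 = 0.0752656.
Normalizing constant: 0.48·0.156803 + 0.26·0.0592633 + 0.26·0.0892857 = 0.113888.
P(A | observation) = 0.0752656 / 0.113888 = 0.660872.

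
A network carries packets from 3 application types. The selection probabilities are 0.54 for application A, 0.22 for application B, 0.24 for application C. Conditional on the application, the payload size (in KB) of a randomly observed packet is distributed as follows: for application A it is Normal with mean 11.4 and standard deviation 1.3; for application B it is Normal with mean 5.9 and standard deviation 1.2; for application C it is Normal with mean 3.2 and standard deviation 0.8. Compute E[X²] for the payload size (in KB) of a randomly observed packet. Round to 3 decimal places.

81.677

For each component E[X²] = Var + (mean)², giving A: 131.65; B: 36.25; C: 10.88.
Overall E[X²] = 0.54·131.65 + 0.22·36.25 + 0.24·10.88 = 81.6772.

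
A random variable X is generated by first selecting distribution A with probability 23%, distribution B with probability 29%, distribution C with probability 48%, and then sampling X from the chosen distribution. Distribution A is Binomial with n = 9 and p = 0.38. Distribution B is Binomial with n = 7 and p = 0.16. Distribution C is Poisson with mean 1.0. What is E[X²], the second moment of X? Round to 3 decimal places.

For each component E[X²] = Var + (mean)², giving A: 13.8168; B: 2.1952; C: 2.
Overall E[X²] = 0.23·13.8168 + 0.29·2.1952 + 0.48·2 = 4.77447.

4.774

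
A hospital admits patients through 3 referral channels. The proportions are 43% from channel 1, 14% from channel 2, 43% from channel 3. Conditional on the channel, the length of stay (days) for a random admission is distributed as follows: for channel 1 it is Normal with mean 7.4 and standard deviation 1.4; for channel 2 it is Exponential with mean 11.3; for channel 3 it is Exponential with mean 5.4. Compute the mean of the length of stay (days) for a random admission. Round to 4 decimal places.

7.0860

Component means — 1: 7.4; 2: 11.3; 3: 5.4.
E[X] = 0.43·7.4 + 0.14·11.3 + 0.43·5.4 = 7.086.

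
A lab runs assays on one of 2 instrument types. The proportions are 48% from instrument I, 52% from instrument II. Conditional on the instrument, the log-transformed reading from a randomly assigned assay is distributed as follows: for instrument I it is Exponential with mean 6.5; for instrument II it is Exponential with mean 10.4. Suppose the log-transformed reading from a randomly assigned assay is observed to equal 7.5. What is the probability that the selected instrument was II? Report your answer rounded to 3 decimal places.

0.511

Likelihoods f(7.5 | ·): I: 0.0485263; II: 0.0467491.
Posterior ∝ prior × likelihood. Numerator for II: 0.52·0.0467491 = 0.0243095.
Normalizing constant: 0.48·0.0485263 + 0.52·0.0467491 = 0.0476022.
P(II | observation) = 0.0243095 / 0.0476022 = 0.510681.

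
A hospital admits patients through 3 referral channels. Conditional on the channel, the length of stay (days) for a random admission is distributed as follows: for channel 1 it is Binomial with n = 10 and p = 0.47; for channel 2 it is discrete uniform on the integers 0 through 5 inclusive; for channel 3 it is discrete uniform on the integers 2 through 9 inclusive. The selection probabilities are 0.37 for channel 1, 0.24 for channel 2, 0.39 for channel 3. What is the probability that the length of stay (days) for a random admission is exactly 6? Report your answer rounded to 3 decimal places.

0.115

Conditional on each channel, P(X = 6): 1: 0.178612; 2: 0; 3: 0.125.
By total probability, P(X = 6) = 0.37·0.178612 + 0.24·0 + 0.39·0.125 = 0.114836.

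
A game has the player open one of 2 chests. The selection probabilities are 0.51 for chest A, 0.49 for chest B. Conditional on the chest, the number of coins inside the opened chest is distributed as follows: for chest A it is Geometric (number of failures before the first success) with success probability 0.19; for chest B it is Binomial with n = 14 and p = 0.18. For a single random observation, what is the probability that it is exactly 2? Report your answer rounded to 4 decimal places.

0.1971

Conditional on each chest, P(X = 2): A: 0.124659; B: 0.272491.
By total probability, P(X = 2) = 0.51·0.124659 + 0.49·0.272491 = 0.197097.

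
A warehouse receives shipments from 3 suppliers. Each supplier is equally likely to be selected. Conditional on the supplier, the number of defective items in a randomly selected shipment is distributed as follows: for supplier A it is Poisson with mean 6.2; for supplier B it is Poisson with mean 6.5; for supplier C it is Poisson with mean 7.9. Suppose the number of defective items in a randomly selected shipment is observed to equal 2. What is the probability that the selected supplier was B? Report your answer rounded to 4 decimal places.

0.3857

Likelihoods P(X=2 | ·): A: 0.0390057; B: 0.0317602; C: 0.0115691.
Posterior ∝ prior × likelihood. Numerator for B: 0.333333·0.0317602 = 0.0105867.
Normalizing constant: 0.333333·0.0390057 + 0.333333·0.0317602 + 0.333333·0.0115691 = 0.027445.
P(B | observation) = 0.0105867 / 0.027445 = 0.385744.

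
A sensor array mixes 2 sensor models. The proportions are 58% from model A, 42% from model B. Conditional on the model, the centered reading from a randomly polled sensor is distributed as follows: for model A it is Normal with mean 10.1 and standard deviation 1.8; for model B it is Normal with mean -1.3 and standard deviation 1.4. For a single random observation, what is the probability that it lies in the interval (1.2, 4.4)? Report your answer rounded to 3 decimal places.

Conditional on each model, P(1.2 < X < 4.4): A: 0.000770603; B: 0.0370494.
By total probability, P(1.2 < X < 4.4) = 0.58·0.000770603 + 0.42·0.0370494 = 0.0160077.

0.016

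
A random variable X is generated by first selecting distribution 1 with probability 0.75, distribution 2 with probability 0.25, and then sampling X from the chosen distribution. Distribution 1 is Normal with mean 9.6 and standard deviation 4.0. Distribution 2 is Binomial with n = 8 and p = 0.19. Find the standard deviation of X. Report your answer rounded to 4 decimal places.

Per component, 1: μ=9.6, E[X²]=108.16; 2: μ=1.52, E[X²]=3.5416.
E[X] = 0.75·9.6 + 0.25·1.52 = 7.58.
E[X²] = 0.75·108.16 + 0.25·3.5416 = 82.0054.
Var(X) = E[X²] − (E[X])² = 82.0054 − 57.4564 = 24.549.
SD(X) = √24.549 = 4.95469.

4.9547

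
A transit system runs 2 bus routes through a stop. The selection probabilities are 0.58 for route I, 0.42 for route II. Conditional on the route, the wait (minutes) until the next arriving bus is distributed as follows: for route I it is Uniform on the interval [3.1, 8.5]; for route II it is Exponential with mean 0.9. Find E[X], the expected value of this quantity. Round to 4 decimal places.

Component means — I: 5.8; II: 0.9.
E[X] = 0.58·5.8 + 0.42·0.9 = 3.742.

3.7420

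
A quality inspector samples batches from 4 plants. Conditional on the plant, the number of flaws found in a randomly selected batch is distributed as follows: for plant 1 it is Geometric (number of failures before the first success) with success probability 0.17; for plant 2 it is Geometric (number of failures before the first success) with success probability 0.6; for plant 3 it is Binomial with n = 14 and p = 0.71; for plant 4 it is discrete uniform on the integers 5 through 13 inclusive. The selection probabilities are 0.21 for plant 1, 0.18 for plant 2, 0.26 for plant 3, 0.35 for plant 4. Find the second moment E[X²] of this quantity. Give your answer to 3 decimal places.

68.439

For each component E[X²] = Var + (mean)², giving 1: 52.5571; 2: 1.55556; 3: 101.686; 4: 87.6667.
Overall E[X²] = 0.21·52.5571 + 0.18·1.55556 + 0.26·101.686 + 0.35·87.6667 = 68.4387.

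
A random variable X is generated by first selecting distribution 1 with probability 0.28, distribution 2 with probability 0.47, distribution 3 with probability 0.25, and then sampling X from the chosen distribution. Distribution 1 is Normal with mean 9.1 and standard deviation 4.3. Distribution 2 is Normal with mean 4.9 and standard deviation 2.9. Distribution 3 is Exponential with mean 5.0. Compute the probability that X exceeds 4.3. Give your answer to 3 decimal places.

Conditional on each component, P(X > 4.3): 1: 0.867849; 2: 0.581955; 3: 0.423162.
By total probability, P(X > 4.3) = 0.28·0.867849 + 0.47·0.581955 + 0.25·0.423162 = 0.622307.

0.622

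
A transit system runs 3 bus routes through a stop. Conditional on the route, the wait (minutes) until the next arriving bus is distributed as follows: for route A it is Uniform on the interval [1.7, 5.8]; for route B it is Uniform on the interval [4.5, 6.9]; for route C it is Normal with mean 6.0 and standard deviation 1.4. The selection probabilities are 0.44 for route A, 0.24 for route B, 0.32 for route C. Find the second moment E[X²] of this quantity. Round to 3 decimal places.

For each component E[X²] = Var + (mean)², giving A: 15.4633; B: 32.97; C: 37.96.
Overall E[X²] = 0.44·15.4633 + 0.24·32.97 + 0.32·37.96 = 26.8639.

26.864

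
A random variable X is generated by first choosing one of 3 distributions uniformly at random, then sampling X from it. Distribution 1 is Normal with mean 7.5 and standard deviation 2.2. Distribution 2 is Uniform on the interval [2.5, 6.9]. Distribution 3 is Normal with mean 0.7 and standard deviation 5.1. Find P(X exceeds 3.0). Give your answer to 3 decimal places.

0.731

Conditional on each component, P(X > 3.0): 1: 0.979595; 2: 0.886364; 3: 0.326002.
By total probability, P(X > 3.0) = 0.333333·0.979595 + 0.333333·0.886364 + 0.333333·0.326002 = 0.730653.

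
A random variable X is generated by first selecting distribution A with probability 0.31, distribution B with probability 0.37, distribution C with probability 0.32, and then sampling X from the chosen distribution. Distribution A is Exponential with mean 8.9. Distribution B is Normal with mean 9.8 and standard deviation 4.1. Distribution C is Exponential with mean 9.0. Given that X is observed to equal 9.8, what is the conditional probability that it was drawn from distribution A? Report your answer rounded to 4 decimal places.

0.1945

Likelihoods f(9.8 | ·): A: 0.0373592; B: 0.097303; C: 0.0373989.
Posterior ∝ prior × likelihood. Numerator for A: 0.31·0.0373592 = 0.0115814.
Normalizing constant: 0.31·0.0373592 + 0.37·0.097303 + 0.32·0.0373989 = 0.0595511.
P(A | observation) = 0.0115814 / 0.0595511 = 0.194478.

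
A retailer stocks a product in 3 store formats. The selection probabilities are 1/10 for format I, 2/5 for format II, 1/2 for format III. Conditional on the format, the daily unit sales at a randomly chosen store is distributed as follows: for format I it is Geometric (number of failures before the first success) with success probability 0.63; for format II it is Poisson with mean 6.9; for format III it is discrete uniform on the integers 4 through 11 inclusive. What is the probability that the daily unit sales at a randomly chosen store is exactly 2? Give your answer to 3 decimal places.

Conditional on each format, P(X = 2): I: 0.086247; II: 0.0239903; III: 0.
By total probability, P(X = 2) = 0.1·0.086247 + 0.4·0.0239903 + 0.5·0 = 0.0182208.

0.018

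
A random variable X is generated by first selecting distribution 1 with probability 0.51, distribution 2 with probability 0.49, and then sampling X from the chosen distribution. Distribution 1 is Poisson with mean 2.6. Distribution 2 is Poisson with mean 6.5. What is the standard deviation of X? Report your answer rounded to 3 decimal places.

2.883

Per component, 1: μ=2.6, E[X²]=9.36; 2: μ=6.5, E[X²]=48.75.
E[X] = 0.51·2.6 + 0.49·6.5 = 4.511.
E[X²] = 0.51·9.36 + 0.49·48.75 = 28.6611.
Var(X) = E[X²] − (E[X])² = 28.6611 − 20.3491 = 8.31198.
SD(X) = √8.31198 = 2.88305.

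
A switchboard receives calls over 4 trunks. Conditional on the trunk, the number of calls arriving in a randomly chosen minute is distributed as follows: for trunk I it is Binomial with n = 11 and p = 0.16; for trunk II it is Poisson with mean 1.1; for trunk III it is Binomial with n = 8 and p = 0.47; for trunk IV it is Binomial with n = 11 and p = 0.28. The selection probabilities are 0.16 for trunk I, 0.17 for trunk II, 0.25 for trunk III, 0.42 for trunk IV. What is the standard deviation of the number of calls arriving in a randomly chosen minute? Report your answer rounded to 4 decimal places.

Per component, I: μ=1.76, E[X²]=4.576; II: μ=1.1, E[X²]=2.31; III: μ=3.76, E[X²]=16.1304; IV: μ=3.08, E[X²]=11.704.
E[X] = 0.16·1.76 + 0.17·1.1 + 0.25·3.76 + 0.42·3.08 = 2.7022.
E[X²] = 0.16·4.576 + 0.17·2.31 + 0.25·16.1304 + 0.42·11.704 = 10.0731.
Var(X) = E[X²] − (E[X])² = 10.0731 − 7.30188 = 2.77126.
SD(X) = √2.77126 = 1.66471.

1.6647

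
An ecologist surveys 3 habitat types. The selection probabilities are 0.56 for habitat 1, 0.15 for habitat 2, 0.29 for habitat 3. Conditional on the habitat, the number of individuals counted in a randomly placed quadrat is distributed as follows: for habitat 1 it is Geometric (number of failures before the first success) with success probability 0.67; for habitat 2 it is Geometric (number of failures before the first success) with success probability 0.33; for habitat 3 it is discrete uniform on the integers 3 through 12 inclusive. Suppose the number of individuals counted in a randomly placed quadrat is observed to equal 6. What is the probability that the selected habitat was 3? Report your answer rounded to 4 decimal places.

0.8539

Likelihoods P(X=6 | ·): 1: 0.000865284; 2: 0.0298513; 3: 0.1.
Posterior ∝ prior × likelihood. Numerator for 3: 0.29·0.1 = 0.029.
Normalizing constant: 0.56·0.000865284 + 0.15·0.0298513 + 0.29·0.1 = 0.0339622.
P(3 | observation) = 0.029 / 0.0339622 = 0.853889.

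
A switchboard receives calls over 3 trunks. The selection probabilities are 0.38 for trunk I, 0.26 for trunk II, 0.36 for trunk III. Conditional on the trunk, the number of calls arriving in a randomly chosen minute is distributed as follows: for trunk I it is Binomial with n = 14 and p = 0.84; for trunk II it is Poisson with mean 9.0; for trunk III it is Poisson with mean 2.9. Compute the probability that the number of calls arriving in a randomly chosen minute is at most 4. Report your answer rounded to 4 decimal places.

0.3137

Conditional on each trunk, P(X ≤ 4): I: 5.87778e-06; II: 0.0549636; III: 0.831777.
By total probability, P(X ≤ 4) = 0.38·5.87778e-06 + 0.26·0.0549636 + 0.36·0.831777 = 0.313733.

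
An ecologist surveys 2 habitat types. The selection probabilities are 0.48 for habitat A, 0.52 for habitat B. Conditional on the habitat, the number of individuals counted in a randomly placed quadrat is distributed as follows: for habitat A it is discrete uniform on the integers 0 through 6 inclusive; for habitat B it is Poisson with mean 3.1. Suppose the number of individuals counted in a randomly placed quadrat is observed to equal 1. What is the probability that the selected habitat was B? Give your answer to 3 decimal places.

0.514

Likelihoods P(X=1 | ·): A: 0.142857; B: 0.139653.
Posterior ∝ prior × likelihood. Numerator for B: 0.52·0.139653 = 0.0726193.
Normalizing constant: 0.48·0.142857 + 0.52·0.139653 = 0.141191.
P(B | observation) = 0.0726193 / 0.141191 = 0.514335.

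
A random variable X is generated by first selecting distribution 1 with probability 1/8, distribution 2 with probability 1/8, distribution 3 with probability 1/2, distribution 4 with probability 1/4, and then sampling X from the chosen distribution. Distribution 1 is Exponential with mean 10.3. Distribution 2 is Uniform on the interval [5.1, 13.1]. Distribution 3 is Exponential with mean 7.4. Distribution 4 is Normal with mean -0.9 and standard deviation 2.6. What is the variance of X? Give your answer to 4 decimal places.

59.3829

Per component, 1: μ=10.3, E[X²]=212.18; 2: μ=9.1, E[X²]=88.1433; 3: μ=7.4, E[X²]=109.52; 4: μ=-0.9, E[X²]=7.57.
E[X] = 0.125·10.3 + 0.125·9.1 + 0.5·7.4 + 0.25·-0.9 = 5.9.
E[X²] = 0.125·212.18 + 0.125·88.1433 + 0.5·109.52 + 0.25·7.57 = 94.1929.
Var(X) = E[X²] − (E[X])² = 94.1929 − 34.81 = 59.3829.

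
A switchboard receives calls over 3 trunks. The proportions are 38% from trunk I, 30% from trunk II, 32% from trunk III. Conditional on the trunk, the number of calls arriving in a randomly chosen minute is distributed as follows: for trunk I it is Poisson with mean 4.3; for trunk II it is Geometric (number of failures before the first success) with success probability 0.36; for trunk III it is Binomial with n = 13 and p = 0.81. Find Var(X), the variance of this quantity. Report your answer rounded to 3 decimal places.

Per component, I: μ=4.3, E[X²]=22.79; II: μ=1.77778, E[X²]=8.09877; III: μ=10.53, E[X²]=112.882.
E[X] = 0.38·4.3 + 0.3·1.77778 + 0.32·10.53 = 5.53693.
E[X²] = 0.38·22.79 + 0.3·8.09877 + 0.32·112.882 = 47.2119.
Var(X) = E[X²] − (E[X])² = 47.2119 − 30.6576 = 16.5543.

16.554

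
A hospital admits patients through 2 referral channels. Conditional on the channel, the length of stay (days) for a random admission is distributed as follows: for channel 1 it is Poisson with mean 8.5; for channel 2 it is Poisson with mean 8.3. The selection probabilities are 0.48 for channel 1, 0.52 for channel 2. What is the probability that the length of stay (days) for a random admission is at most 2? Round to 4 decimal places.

Conditional on each channel, P(X ≤ 2): 1: 0.00928324; 2: 0.0108714.
By total probability, P(X ≤ 2) = 0.48·0.00928324 + 0.52·0.0108714 = 0.0101091.

0.0101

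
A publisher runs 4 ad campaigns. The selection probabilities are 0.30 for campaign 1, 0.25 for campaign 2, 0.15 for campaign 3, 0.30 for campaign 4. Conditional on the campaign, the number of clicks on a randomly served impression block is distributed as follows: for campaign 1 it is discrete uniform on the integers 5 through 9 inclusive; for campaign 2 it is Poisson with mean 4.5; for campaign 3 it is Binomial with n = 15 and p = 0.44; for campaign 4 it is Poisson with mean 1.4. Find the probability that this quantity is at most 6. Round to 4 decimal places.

Conditional on each campaign, P(X ≤ 6): 1: 0.4; 2: 0.831051; 3: 0.483642; 4: 0.999378.
By total probability, P(X ≤ 6) = 0.3·0.4 + 0.25·0.831051 + 0.15·0.483642 + 0.3·0.999378 = 0.700122.

0.7001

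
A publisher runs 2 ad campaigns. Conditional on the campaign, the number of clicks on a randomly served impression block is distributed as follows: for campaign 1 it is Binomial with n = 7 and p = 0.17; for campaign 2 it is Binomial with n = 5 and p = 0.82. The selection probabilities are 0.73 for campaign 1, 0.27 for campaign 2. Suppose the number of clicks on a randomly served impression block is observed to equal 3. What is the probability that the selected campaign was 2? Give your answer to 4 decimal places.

0.4474

Likelihoods P(X=3 | ·): 1: 0.081607; 2: 0.178643.
Posterior ∝ prior × likelihood. Numerator for 2: 0.27·0.178643 = 0.0482337.
Normalizing constant: 0.73·0.081607 + 0.27·0.178643 = 0.107807.
P(2 | observation) = 0.0482337 / 0.107807 = 0.447409.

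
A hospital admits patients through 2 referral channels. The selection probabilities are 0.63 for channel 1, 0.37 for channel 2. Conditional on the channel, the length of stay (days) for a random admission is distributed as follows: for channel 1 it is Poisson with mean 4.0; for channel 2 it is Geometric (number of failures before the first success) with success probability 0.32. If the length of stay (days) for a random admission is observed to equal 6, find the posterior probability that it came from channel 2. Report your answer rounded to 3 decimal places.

Likelihoods P(X=6 | ·): 1: 0.104196; 2: 0.0316376.
Posterior ∝ prior × likelihood. Numerator for 2: 0.37·0.0316376 = 0.0117059.
Normalizing constant: 0.63·0.104196 + 0.37·0.0316376 = 0.0773492.
P(2 | observation) = 0.0117059 / 0.0773492 = 0.151339.

0.151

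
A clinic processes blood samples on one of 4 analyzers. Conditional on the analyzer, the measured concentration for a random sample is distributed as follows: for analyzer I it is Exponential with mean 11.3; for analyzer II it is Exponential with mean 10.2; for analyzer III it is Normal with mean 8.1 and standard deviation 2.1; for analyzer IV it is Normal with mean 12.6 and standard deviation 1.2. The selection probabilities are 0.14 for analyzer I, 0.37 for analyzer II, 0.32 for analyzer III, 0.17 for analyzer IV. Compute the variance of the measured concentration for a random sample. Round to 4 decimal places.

Per component, I: μ=11.3, E[X²]=255.38; II: μ=10.2, E[X²]=208.08; III: μ=8.1, E[X²]=70.02; IV: μ=12.6, E[X²]=160.2.
E[X] = 0.14·11.3 + 0.37·10.2 + 0.32·8.1 + 0.17·12.6 = 10.09.
E[X²] = 0.14·255.38 + 0.37·208.08 + 0.32·70.02 + 0.17·160.2 = 162.383.
Var(X) = E[X²] − (E[X])² = 162.383 − 101.808 = 60.5751.

60.5751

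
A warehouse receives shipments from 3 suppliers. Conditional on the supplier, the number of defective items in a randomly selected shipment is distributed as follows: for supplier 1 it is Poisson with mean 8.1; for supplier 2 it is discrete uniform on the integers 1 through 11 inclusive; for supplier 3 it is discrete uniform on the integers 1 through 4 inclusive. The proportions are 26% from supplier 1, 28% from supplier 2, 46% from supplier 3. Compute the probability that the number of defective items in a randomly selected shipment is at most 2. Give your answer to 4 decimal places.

Conditional on each supplier, P(X ≤ 2): 1: 0.0127198; 2: 0.181818; 3: 0.5.
By total probability, P(X ≤ 2) = 0.26·0.0127198 + 0.28·0.181818 + 0.46·0.5 = 0.284216.

0.2842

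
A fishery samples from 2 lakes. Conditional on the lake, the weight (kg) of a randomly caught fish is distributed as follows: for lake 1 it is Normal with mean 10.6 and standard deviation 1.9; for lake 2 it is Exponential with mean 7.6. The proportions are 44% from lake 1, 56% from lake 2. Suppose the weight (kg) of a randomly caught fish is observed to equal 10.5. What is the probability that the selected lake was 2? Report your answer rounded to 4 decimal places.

0.1671

Likelihoods f(10.5 | ·): 1: 0.209679; 2: 0.0330502.
Posterior ∝ prior × likelihood. Numerator for 2: 0.56·0.0330502 = 0.0185081.
Normalizing constant: 0.44·0.209679 + 0.56·0.0330502 = 0.110767.
P(2 | observation) = 0.0185081 / 0.110767 = 0.167091.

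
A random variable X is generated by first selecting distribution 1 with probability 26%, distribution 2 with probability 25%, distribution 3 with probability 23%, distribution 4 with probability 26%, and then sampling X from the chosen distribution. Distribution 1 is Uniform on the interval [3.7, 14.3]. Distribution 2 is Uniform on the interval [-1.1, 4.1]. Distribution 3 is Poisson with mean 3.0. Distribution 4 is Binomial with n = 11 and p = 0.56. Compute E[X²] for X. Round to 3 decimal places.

For each component E[X²] = Var + (mean)², giving 1: 90.3633; 2: 4.50333; 3: 12; 4: 40.656.
Overall E[X²] = 0.26·90.3633 + 0.25·4.50333 + 0.23·12 + 0.26·40.656 = 37.9509.

37.951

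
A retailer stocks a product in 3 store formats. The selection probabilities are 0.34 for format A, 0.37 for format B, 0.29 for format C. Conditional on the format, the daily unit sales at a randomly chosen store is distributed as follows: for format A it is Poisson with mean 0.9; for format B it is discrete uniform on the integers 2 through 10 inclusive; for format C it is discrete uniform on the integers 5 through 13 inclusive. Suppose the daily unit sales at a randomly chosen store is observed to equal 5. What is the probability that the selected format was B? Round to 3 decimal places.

0.555

Likelihoods P(X=5 | ·): A: 0.00200063; B: 0.111111; C: 0.111111.
Posterior ∝ prior × likelihood. Numerator for B: 0.37·0.111111 = 0.0411111.
Normalizing constant: 0.34·0.00200063 + 0.37·0.111111 + 0.29·0.111111 = 0.0740135.
P(B | observation) = 0.0411111 / 0.0740135 = 0.555454.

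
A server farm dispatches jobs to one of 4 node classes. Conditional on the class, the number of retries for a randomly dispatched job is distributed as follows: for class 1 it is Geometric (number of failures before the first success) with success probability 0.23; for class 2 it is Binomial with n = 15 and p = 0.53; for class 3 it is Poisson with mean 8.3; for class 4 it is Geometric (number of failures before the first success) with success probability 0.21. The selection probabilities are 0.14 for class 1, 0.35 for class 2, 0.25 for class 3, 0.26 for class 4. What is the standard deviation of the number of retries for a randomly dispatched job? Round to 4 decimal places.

Per component, 1: μ=3.34783, E[X²]=25.7637; 2: μ=7.95, E[X²]=66.939; 3: μ=8.3, E[X²]=77.19; 4: μ=3.7619, E[X²]=32.0658.
E[X] = 0.14·3.34783 + 0.35·7.95 + 0.25·8.3 + 0.26·3.7619 = 6.30429.
E[X²] = 0.14·25.7637 + 0.35·66.939 + 0.25·77.19 + 0.26·32.0658 = 54.6702.
Var(X) = E[X²] − (E[X])² = 54.6702 − 39.7441 = 14.9261.
SD(X) = √14.9261 = 3.86343.

3.8634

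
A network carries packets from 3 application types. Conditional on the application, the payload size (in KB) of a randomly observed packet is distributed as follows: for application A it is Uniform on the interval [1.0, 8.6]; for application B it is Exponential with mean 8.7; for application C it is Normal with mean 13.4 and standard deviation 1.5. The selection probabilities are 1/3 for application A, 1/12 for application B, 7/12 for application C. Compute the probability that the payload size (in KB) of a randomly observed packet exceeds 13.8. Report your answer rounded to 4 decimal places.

0.2474

Conditional on each application, P(X > 13.8): A: 0; B: 0.204701; C: 0.394863.
By total probability, P(X > 13.8) = 0.333333·0 + 0.0833333·0.204701 + 0.583333·0.394863 = 0.247395.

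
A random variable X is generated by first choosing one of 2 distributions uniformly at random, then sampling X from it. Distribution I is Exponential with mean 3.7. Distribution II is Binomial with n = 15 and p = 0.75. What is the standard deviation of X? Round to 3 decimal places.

4.744

Per component, I: μ=3.7, E[X²]=27.38; II: μ=11.25, E[X²]=129.375.
E[X] = 0.5·3.7 + 0.5·11.25 = 7.475.
E[X²] = 0.5·27.38 + 0.5·129.375 = 78.3775.
Var(X) = E[X²] − (E[X])² = 78.3775 − 55.8756 = 22.5019.
SD(X) = √22.5019 = 4.74361.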